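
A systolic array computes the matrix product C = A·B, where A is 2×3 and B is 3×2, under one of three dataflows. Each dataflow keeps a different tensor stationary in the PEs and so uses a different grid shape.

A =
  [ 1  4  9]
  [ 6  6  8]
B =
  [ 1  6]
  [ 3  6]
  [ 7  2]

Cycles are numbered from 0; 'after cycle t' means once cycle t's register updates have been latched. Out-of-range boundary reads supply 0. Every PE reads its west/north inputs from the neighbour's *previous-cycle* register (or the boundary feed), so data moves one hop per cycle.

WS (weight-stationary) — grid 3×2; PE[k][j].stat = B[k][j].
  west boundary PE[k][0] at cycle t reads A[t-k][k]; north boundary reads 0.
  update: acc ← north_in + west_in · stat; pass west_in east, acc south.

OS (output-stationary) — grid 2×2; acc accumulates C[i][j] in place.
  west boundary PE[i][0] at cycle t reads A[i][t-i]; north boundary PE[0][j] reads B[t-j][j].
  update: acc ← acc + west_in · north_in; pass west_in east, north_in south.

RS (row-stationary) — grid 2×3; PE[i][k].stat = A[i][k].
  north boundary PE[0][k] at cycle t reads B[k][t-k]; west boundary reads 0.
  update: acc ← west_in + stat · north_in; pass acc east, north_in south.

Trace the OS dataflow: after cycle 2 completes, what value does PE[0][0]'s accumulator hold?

Tracing OS — 2×2 array, target PE[0][0]:
  after 0 — PE[0][0] acc=1, pass-E 1, pass-S 1
  after 1 — PE[0][0] acc=13, pass-E 4, pass-S 3
  after 2 — PE[0][0] acc=76, pass-E 9, pass-S 7

PE[0][0].acc = 76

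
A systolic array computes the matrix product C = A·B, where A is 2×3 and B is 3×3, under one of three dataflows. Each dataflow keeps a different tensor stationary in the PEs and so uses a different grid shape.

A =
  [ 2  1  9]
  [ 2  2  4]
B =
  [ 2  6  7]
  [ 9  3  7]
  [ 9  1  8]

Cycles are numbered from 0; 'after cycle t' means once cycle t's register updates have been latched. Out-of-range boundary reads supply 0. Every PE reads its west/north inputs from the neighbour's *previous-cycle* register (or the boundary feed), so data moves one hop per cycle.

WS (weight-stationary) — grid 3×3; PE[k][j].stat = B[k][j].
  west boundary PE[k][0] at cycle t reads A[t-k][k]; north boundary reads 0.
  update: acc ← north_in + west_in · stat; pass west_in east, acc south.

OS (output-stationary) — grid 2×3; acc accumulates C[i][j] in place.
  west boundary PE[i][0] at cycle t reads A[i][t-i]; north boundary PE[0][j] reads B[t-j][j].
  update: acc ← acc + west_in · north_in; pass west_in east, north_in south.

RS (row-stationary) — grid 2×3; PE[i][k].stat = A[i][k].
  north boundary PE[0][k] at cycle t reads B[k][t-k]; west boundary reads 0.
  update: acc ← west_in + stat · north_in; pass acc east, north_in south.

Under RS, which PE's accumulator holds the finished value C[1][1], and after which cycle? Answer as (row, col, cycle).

RS — PE[1][2] is where C[1][1] collects:
  step 0 · PE1,2: acc=0; fwd→0 fwd↓0
  step 1 · PE1,2: acc=0; fwd→0 fwd↓0
  step 2 · PE1,2: acc=0; fwd→0 fwd↓0
  step 3 · PE1,2: acc=58; fwd→58 fwd↓9
  step 4 · PE1,2: acc=22; fwd→22 fwd↓1

(row, col, cycle) = (1, 2, 4)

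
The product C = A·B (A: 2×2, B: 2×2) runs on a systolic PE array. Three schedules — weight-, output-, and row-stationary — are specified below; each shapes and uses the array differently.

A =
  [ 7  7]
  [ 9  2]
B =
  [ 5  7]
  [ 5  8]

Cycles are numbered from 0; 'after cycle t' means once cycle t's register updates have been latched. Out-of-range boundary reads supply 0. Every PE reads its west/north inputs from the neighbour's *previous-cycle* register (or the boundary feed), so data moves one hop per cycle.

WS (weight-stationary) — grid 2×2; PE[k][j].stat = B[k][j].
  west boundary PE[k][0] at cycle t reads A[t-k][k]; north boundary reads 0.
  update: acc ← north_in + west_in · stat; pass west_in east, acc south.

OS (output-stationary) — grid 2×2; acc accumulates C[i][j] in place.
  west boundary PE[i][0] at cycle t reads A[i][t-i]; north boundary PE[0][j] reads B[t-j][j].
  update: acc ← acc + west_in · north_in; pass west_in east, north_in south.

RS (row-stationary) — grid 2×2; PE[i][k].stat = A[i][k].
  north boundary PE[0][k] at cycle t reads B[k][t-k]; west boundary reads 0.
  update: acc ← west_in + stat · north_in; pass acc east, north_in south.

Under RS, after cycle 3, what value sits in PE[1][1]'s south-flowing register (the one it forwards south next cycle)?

register = 8

RS (2×2). Following PE[1][1] plus its west/north inputs:
  t=0 PE[0][1]: acc=0 h=0 v=0
  t=0 PE[1][0]: acc=0 h=0 v=0
  t=0 PE[1][1]: acc=0 h=0 v=0
  t=1 PE[0][1]: acc=70 h=70 v=5
  t=1 PE[1][0]: acc=45 h=45 v=5
  t=1 PE[1][1]: acc=0 h=0 v=0
  t=2 PE[0][1]: acc=105 h=105 v=8
  t=2 PE[1][0]: acc=63 h=63 v=7
  t=2 PE[1][1]: acc=55 h=55 v=5
  t=3 PE[0][1]: acc=0 h=0 v=0
  t=3 PE[1][0]: acc=0 h=0 v=0
  t=3 PE[1][1]: acc=79 h=79 v=8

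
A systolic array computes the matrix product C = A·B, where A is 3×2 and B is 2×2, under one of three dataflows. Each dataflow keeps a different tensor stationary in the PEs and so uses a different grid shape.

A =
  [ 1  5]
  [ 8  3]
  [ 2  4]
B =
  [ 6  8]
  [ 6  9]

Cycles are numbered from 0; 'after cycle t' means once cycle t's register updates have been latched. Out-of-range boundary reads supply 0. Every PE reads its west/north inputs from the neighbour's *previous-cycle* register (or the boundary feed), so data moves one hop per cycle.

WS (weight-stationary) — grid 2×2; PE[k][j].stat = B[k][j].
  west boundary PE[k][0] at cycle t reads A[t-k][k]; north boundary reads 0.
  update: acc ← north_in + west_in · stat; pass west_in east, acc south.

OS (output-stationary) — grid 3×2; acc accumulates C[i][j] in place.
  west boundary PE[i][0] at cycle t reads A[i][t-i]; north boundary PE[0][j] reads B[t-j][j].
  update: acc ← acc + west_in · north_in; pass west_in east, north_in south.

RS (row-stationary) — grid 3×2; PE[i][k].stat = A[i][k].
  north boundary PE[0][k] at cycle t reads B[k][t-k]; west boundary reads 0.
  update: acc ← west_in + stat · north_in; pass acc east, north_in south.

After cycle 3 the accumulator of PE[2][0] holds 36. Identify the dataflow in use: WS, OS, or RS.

dataflow = OS

— WS: 2×2 array has no PE[2][0].
OS (3×2 grid), PE[2][0]:
  cycle 0: PE[2][0] → acc 0, east 0, south 0
  cycle 1: PE[2][0] → acc 0, east 0, south 0
  cycle 2: PE[2][0] → acc 12, east 2, south 6
  cycle 3: PE[2][0] → acc 36, east 4, south 6
RS (3×2 grid), PE[2][0]:
  cycle 0: PE[2][0] → acc 0, east 0, south 0
  cycle 1: PE[2][0] → acc 0, east 0, south 0
  cycle 2: PE[2][0] → acc 12, east 12, south 6
  cycle 3: PE[2][0] → acc 16, east 16, south 8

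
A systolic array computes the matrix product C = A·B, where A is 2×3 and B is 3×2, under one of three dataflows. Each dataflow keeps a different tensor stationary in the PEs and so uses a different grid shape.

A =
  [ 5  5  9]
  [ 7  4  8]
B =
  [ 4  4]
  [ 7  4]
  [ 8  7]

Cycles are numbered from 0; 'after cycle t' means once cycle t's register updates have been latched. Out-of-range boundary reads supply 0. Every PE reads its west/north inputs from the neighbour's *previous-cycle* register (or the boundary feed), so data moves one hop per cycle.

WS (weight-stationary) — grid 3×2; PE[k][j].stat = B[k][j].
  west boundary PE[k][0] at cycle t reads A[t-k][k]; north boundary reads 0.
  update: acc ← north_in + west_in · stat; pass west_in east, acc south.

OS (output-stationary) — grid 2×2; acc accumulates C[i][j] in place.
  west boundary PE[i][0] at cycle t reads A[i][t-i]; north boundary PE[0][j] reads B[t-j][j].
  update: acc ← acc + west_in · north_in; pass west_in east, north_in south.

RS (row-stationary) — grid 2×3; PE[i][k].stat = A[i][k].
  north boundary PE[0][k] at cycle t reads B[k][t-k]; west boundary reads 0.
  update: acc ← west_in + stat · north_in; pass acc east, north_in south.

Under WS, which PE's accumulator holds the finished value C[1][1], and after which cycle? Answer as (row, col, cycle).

(row, col, cycle) = (2, 1, 4)

Under WS, C[1][1] lands at PE[2][1]:
  cycle 0: PE[2][1] → acc 0, east 0, south 0
  cycle 1: PE[2][1] → acc 0, east 0, south 0
  cycle 2: PE[2][1] → acc 0, east 0, south 0
  cycle 3: PE[2][1] → acc 103, east 9, south 103
  cycle 4: PE[2][1] → acc 100, east 8, south 100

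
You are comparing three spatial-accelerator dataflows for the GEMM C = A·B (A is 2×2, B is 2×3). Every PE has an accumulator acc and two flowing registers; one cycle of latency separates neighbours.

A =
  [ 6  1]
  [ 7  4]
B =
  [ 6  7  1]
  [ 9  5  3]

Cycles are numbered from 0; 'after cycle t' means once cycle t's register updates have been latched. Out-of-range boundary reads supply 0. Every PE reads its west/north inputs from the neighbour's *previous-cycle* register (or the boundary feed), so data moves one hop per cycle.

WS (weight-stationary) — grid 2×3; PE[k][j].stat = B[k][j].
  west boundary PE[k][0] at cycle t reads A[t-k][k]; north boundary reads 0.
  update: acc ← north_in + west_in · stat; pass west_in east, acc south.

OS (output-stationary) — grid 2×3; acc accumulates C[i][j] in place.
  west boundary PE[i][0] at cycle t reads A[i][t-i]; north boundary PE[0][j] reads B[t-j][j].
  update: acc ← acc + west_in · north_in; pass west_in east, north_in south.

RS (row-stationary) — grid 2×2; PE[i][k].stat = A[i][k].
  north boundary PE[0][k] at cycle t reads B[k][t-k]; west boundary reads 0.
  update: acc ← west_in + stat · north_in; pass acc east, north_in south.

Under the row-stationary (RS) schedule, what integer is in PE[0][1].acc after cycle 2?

RS (2×2). Following PE[0][1] plus its west/north inputs:
  after 0 — PE[0][0] acc=36, pass-E 36, pass-S 6
  after 0 — PE[0][1] acc=0, pass-E 0, pass-S 0
  after 1 — PE[0][0] acc=42, pass-E 42, pass-S 7
  after 1 — PE[0][1] acc=45, pass-E 45, pass-S 9
  after 2 — PE[0][0] acc=6, pass-E 6, pass-S 1
  after 2 — PE[0][1] acc=47, pass-E 47, pass-S 5

PE[0][1].acc = 47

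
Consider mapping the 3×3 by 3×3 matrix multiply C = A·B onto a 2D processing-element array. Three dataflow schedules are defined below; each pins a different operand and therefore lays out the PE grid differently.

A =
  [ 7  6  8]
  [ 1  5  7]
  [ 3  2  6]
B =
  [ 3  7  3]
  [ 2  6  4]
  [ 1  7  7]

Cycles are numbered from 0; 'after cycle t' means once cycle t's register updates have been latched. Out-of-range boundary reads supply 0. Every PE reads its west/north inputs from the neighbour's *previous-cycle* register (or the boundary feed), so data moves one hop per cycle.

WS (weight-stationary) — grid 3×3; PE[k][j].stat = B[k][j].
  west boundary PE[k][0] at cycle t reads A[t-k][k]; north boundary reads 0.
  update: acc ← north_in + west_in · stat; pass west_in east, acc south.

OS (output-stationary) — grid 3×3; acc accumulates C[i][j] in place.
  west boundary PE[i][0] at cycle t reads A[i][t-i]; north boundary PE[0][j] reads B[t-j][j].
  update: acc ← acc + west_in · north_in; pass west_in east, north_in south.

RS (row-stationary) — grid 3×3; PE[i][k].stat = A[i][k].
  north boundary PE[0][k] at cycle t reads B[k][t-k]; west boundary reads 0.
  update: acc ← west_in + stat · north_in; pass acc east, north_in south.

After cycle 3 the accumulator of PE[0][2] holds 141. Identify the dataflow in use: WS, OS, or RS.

dataflow = RS

WS (3×3 grid), PE[0][2]:
  t=0 PE[0][2]: acc=0 h=0 v=0
  t=1 PE[0][2]: acc=0 h=0 v=0
  t=2 PE[0][2]: acc=21 h=7 v=21
  t=3 PE[0][2]: acc=3 h=1 v=3
OS (3×3 grid), PE[0][2]:
  t=0 PE[0][2]: acc=0 h=0 v=0
  t=1 PE[0][2]: acc=0 h=0 v=0
  t=2 PE[0][2]: acc=21 h=7 v=3
  t=3 PE[0][2]: acc=45 h=6 v=4
RS (3×3 grid), PE[0][2]:
  t=0 PE[0][2]: acc=0 h=0 v=0
  t=1 PE[0][2]: acc=0 h=0 v=0
  t=2 PE[0][2]: acc=41 h=41 v=1
  t=3 PE[0][2]: acc=141 h=141 v=7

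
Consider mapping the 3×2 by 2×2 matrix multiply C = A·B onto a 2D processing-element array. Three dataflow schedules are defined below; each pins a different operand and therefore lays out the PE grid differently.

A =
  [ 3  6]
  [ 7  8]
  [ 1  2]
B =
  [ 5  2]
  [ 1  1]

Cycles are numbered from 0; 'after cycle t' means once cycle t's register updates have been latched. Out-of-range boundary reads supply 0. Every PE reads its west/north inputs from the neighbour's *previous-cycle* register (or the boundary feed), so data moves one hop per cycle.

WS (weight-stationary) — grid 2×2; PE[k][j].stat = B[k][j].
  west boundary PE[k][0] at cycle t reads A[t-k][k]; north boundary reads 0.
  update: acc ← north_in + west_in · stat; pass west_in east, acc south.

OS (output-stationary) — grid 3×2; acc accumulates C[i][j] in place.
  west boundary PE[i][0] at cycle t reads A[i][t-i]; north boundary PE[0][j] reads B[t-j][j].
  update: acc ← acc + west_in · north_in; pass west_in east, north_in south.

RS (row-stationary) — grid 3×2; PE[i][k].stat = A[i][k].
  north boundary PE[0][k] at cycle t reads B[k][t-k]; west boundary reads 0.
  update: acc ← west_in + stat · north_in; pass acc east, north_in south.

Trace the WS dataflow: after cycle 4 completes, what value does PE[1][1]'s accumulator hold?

PE[1][1].acc = 4

WS (2×2). Following PE[1][1] plus its west/north inputs:
  t=0 PE[0][1]: acc=0 h=0 v=0
  t=0 PE[1][0]: acc=0 h=0 v=0
  t=0 PE[1][1]: acc=0 h=0 v=0
  t=1 PE[0][1]: acc=6 h=3 v=6
  t=1 PE[1][0]: acc=21 h=6 v=21
  t=1 PE[1][1]: acc=0 h=0 v=0
  t=2 PE[0][1]: acc=14 h=7 v=14
  t=2 PE[1][0]: acc=43 h=8 v=43
  t=2 PE[1][1]: acc=12 h=6 v=12
  t=3 PE[0][1]: acc=2 h=1 v=2
  t=3 PE[1][0]: acc=7 h=2 v=7
  t=3 PE[1][1]: acc=22 h=8 v=22
  t=4 PE[0][1]: acc=0 h=0 v=0
  t=4 PE[1][0]: acc=0 h=0 v=0
  t=4 PE[1][1]: acc=4 h=2 v=4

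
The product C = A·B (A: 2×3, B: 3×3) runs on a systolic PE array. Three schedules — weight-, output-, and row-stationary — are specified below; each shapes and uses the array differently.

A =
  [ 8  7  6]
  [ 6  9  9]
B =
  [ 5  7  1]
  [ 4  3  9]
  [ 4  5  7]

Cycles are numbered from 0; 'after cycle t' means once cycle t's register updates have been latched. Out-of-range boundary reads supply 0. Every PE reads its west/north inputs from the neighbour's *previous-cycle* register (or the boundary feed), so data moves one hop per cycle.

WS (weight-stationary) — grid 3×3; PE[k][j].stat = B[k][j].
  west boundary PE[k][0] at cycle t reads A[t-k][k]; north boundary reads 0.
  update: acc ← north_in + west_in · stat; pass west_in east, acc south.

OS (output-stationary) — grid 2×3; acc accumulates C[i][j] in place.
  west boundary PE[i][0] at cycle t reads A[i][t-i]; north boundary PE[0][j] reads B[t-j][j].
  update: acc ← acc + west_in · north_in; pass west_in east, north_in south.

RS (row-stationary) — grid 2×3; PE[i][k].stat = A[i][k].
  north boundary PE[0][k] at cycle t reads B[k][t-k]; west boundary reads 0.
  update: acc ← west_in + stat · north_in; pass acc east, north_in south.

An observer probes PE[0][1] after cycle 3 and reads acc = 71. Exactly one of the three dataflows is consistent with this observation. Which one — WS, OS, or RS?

WS (3×3 grid), PE[0][1]:
  after 0 — PE[0][1] acc=0, pass-E 0, pass-S 0
  after 1 — PE[0][1] acc=56, pass-E 8, pass-S 56
  after 2 — PE[0][1] acc=42, pass-E 6, pass-S 42
  after 3 — PE[0][1] acc=0, pass-E 0, pass-S 0
OS (2×3 grid), PE[0][1]:
  after 0 — PE[0][1] acc=0, pass-E 0, pass-S 0
  after 1 — PE[0][1] acc=56, pass-E 8, pass-S 7
  after 2 — PE[0][1] acc=77, pass-E 7, pass-S 3
  after 3 — PE[0][1] acc=107, pass-E 6, pass-S 5
RS (2×3 grid), PE[0][1]:
  after 0 — PE[0][1] acc=0, pass-E 0, pass-S 0
  after 1 — PE[0][1] acc=68, pass-E 68, pass-S 4
  after 2 — PE[0][1] acc=77, pass-E 77, pass-S 3
  after 3 — PE[0][1] acc=71, pass-E 71, pass-S 9

dataflow = RS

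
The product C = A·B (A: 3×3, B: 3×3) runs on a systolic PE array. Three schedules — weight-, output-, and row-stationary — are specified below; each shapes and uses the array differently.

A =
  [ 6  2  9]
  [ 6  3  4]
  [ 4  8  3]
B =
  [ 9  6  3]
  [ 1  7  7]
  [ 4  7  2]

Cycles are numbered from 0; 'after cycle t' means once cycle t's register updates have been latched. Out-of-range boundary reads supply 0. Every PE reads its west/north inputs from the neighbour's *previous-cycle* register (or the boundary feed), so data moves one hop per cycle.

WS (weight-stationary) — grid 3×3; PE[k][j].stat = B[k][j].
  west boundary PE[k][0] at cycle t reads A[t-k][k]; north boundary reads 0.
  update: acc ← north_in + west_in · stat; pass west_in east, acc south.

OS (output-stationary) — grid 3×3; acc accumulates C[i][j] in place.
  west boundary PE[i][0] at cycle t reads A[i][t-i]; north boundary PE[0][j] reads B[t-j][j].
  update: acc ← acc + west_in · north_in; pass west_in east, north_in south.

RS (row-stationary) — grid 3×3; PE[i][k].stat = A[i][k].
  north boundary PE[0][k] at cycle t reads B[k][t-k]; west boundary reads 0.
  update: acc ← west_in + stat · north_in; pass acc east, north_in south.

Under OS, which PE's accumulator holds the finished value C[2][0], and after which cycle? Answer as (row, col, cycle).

OS: C[2][0] accumulates in PE[2][0]:
  @0  [2,0]  acc 0  |  →0  ↓0
  @1  [2,0]  acc 0  |  →0  ↓0
  @2  [2,0]  acc 36  |  →4  ↓9
  @3  [2,0]  acc 44  |  →8  ↓1
  @4  [2,0]  acc 56  |  →3  ↓4

(row, col, cycle) = (2, 0, 4)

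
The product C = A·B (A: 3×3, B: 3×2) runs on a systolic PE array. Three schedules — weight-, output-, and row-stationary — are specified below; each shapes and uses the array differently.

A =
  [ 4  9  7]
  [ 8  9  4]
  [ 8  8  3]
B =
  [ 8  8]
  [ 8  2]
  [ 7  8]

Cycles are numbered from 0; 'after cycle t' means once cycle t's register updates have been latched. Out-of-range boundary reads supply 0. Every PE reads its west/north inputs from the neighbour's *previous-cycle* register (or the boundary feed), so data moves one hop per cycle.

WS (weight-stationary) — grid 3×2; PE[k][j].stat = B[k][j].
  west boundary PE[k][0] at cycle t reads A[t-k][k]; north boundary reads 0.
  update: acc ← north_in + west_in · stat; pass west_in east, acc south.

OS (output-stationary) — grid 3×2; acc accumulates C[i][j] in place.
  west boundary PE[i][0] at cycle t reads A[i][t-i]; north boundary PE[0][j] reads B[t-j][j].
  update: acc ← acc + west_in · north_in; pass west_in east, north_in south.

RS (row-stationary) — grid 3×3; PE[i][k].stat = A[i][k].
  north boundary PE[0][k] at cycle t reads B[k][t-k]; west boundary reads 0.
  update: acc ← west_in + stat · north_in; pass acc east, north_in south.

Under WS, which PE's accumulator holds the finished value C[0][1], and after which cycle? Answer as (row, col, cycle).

(row, col, cycle) = (2, 1, 3)

Under WS, C[0][1] lands at PE[2][1]:
  @0  [2,1]  acc 0  |  →0  ↓0
  @1  [2,1]  acc 0  |  →0  ↓0
  @2  [2,1]  acc 0  |  →0  ↓0
  @3  [2,1]  acc 106  |  →7  ↓106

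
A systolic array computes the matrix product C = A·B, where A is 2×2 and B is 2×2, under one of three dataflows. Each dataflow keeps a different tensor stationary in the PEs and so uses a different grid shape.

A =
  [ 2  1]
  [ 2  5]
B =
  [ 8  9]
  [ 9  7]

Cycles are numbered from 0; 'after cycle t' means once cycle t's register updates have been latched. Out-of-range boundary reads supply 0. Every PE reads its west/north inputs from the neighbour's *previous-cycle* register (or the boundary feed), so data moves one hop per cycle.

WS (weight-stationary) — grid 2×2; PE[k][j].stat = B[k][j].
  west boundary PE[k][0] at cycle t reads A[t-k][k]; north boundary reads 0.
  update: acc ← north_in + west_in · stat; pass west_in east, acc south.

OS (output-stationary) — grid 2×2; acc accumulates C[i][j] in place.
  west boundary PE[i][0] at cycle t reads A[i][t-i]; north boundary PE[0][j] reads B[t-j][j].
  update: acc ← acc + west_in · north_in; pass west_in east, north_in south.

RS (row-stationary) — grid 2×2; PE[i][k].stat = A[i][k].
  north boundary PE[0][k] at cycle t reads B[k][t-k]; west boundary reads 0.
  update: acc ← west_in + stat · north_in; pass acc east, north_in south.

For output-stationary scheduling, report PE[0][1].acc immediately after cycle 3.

OS on a 2×2 grid — tracing PE[0][1] and its feeders:
  @0  [0,0]  acc 16  |  →2  ↓8
  @0  [0,1]  acc 0  |  →0  ↓0
  @1  [0,0]  acc 25  |  →1  ↓9
  @1  [0,1]  acc 18  |  →2  ↓9
  @2  [0,0]  acc 25  |  →0  ↓0
  @2  [0,1]  acc 25  |  →1  ↓7
  @3  [0,0]  acc 25  |  →0  ↓0
  @3  [0,1]  acc 25  |  →0  ↓0

PE[0][1].acc = 25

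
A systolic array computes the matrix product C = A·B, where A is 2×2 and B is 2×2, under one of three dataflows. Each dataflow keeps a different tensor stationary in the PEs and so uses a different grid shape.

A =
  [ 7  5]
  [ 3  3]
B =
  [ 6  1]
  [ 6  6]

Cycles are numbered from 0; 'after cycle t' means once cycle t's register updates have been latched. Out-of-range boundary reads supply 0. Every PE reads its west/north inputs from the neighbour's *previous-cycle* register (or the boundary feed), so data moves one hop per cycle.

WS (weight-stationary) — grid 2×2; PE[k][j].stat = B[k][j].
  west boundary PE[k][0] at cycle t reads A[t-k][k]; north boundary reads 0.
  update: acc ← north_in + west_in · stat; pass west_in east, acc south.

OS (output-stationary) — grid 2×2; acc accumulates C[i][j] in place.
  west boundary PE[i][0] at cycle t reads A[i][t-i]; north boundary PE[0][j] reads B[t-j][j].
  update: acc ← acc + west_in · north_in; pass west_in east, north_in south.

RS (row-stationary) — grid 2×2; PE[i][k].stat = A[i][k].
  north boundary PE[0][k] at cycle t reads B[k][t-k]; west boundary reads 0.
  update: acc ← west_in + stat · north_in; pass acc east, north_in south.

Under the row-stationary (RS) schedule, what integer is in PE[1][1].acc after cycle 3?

RS on a 2×2 grid — tracing PE[1][1] and its feeders:
  c0 r0c1: 0 / 0 / 0
  c0 r1c0: 0 / 0 / 0
  c0 r1c1: 0 / 0 / 0
  c1 r0c1: 72 / 72 / 6
  c1 r1c0: 18 / 18 / 6
  c1 r1c1: 0 / 0 / 0
  c2 r0c1: 37 / 37 / 6
  c2 r1c0: 3 / 3 / 1
  c2 r1c1: 36 / 36 / 6
  c3 r0c1: 0 / 0 / 0
  c3 r1c0: 0 / 0 / 0
  c3 r1c1: 21 / 21 / 6

PE[1][1].acc = 21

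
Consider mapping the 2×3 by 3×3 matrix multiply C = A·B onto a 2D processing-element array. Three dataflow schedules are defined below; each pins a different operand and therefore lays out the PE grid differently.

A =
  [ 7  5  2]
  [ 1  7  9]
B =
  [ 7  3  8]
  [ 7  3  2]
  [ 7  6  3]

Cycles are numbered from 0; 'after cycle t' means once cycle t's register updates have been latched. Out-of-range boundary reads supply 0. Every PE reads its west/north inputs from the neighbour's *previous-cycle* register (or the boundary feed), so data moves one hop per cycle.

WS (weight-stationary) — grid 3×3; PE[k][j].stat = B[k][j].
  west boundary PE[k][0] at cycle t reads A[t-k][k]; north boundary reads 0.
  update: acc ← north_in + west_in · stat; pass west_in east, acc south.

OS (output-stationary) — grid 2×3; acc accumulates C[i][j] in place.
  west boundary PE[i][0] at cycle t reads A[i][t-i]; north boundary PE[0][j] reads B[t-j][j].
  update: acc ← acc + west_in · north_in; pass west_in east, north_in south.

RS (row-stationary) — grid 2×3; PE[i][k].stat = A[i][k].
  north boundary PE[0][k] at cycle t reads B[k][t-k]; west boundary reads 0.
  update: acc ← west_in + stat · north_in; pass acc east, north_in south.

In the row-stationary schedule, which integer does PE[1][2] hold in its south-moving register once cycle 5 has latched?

register = 3

RS (2×3). Following PE[1][2] plus its west/north inputs:
  c0 r0c2: 0 / 0 / 0
  c0 r1c1: 0 / 0 / 0
  c0 r1c2: 0 / 0 / 0
  c1 r0c2: 0 / 0 / 0
  c1 r1c1: 0 / 0 / 0
  c1 r1c2: 0 / 0 / 0
  c2 r0c2: 98 / 98 / 7
  c2 r1c1: 56 / 56 / 7
  c2 r1c2: 0 / 0 / 0
  c3 r0c2: 48 / 48 / 6
  c3 r1c1: 24 / 24 / 3
  c3 r1c2: 119 / 119 / 7
  c4 r0c2: 72 / 72 / 3
  c4 r1c1: 22 / 22 / 2
  c4 r1c2: 78 / 78 / 6
  c5 r0c2: 0 / 0 / 0
  c5 r1c1: 0 / 0 / 0
  c5 r1c2: 49 / 49 / 3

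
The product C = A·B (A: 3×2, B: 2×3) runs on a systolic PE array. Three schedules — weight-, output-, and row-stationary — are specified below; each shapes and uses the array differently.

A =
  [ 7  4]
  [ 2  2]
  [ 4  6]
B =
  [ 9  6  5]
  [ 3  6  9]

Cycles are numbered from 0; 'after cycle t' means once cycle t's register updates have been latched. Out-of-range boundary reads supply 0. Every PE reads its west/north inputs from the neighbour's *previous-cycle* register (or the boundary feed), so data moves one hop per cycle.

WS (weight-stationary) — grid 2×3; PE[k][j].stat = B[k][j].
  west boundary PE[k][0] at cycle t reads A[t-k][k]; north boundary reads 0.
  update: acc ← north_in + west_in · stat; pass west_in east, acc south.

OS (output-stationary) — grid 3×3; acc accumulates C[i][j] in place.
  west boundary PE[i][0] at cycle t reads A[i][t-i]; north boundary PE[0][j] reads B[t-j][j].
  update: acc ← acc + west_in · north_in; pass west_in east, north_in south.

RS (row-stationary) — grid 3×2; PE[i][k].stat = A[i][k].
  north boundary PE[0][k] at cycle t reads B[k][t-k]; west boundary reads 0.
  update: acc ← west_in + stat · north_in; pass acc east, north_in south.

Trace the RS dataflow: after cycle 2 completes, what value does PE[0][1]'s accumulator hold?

RS (3×2). Following PE[0][1] plus its west/north inputs:
  [0] (0,0) acc=63 (h:63 v:9)
  [0] (0,1) acc=0 (h:0 v:0)
  [1] (0,0) acc=42 (h:42 v:6)
  [1] (0,1) acc=75 (h:75 v:3)
  [2] (0,0) acc=35 (h:35 v:5)
  [2] (0,1) acc=66 (h:66 v:6)

PE[0][1].acc = 66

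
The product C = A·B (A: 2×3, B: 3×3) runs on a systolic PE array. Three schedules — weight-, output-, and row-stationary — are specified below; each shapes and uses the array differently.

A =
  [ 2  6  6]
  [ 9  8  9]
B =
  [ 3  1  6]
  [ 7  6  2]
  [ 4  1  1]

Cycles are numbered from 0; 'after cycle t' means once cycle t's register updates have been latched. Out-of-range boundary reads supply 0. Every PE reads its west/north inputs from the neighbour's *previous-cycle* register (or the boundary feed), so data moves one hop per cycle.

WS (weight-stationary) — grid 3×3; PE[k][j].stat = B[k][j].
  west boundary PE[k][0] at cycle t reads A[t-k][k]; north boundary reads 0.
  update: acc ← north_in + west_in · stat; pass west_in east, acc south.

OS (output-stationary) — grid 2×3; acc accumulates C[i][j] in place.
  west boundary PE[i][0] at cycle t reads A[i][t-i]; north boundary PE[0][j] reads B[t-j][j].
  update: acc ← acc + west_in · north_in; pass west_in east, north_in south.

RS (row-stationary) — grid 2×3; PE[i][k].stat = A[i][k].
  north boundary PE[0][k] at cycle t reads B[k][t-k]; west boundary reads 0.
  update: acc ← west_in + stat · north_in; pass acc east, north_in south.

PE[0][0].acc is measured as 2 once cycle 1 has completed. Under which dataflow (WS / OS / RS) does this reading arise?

Under WS (3×3), PE[0][0]:
  after 0 — PE[0][0] acc=6, pass-E 2, pass-S 6
  after 1 — PE[0][0] acc=27, pass-E 9, pass-S 27
Under OS (2×3), PE[0][0]:
  after 0 — PE[0][0] acc=6, pass-E 2, pass-S 3
  after 1 — PE[0][0] acc=48, pass-E 6, pass-S 7
Under RS (2×3), PE[0][0]:
  after 0 — PE[0][0] acc=6, pass-E 6, pass-S 3
  after 1 — PE[0][0] acc=2, pass-E 2, pass-S 1

dataflow = RS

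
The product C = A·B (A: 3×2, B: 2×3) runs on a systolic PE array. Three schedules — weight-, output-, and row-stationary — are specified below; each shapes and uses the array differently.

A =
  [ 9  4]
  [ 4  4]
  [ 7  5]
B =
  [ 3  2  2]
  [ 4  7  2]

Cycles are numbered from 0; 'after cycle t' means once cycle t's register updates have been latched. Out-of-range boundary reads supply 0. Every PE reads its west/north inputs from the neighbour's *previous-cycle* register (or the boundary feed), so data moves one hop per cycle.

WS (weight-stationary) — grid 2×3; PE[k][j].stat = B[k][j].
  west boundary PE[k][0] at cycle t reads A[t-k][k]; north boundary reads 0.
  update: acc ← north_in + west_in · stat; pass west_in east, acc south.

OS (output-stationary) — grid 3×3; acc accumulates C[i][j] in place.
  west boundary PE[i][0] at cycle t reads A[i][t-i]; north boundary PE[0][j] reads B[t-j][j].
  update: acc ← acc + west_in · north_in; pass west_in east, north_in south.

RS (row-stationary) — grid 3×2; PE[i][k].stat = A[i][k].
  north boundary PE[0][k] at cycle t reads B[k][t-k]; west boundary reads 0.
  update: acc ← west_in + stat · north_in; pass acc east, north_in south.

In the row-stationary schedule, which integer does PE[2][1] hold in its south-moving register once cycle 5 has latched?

register = 2

RS 3×2: PE[2][1] cycle-by-cycle (with neighbour feeds):
  c0 r1c1: 0 / 0 / 0
  c0 r2c0: 0 / 0 / 0
  c0 r2c1: 0 / 0 / 0
  c1 r1c1: 0 / 0 / 0
  c1 r2c0: 0 / 0 / 0
  c1 r2c1: 0 / 0 / 0
  c2 r1c1: 28 / 28 / 4
  c2 r2c0: 21 / 21 / 3
  c2 r2c1: 0 / 0 / 0
  c3 r1c1: 36 / 36 / 7
  c3 r2c0: 14 / 14 / 2
  c3 r2c1: 41 / 41 / 4
  c4 r1c1: 16 / 16 / 2
  c4 r2c0: 14 / 14 / 2
  c4 r2c1: 49 / 49 / 7
  c5 r1c1: 0 / 0 / 0
  c5 r2c0: 0 / 0 / 0
  c5 r2c1: 24 / 24 / 2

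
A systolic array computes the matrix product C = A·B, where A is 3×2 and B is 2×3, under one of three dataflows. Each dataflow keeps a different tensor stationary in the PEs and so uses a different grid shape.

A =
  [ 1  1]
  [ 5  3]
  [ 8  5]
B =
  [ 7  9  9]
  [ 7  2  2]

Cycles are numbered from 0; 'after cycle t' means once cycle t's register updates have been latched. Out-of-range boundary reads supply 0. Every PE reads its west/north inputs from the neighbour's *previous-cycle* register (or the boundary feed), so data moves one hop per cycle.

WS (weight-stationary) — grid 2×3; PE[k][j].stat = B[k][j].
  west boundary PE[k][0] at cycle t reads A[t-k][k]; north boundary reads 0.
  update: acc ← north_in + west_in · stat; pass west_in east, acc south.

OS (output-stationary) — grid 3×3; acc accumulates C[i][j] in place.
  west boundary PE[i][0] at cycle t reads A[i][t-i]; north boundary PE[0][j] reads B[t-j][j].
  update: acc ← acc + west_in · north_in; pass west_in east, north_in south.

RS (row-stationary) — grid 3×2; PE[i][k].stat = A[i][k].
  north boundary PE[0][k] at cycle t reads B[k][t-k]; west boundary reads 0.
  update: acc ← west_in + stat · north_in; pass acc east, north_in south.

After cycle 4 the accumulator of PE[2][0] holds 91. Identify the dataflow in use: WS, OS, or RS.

WS: PE[2][0] is outside its 2×3 grid.
OS [3×3] PE[2][0] across cycles:
  cycle 0: PE[2][0] → acc 0, east 0, south 0
  cycle 1: PE[2][0] → acc 0, east 0, south 0
  cycle 2: PE[2][0] → acc 56, east 8, south 7
  cycle 3: PE[2][0] → acc 91, east 5, south 7
  cycle 4: PE[2][0] → acc 91, east 0, south 0
RS [3×2] PE[2][0] across cycles:
  cycle 0: PE[2][0] → acc 0, east 0, south 0
  cycle 1: PE[2][0] → acc 0, east 0, south 0
  cycle 2: PE[2][0] → acc 56, east 56, south 7
  cycle 3: PE[2][0] → acc 72, east 72, south 9
  cycle 4: PE[2][0] → acc 72, east 72, south 9

dataflow = OS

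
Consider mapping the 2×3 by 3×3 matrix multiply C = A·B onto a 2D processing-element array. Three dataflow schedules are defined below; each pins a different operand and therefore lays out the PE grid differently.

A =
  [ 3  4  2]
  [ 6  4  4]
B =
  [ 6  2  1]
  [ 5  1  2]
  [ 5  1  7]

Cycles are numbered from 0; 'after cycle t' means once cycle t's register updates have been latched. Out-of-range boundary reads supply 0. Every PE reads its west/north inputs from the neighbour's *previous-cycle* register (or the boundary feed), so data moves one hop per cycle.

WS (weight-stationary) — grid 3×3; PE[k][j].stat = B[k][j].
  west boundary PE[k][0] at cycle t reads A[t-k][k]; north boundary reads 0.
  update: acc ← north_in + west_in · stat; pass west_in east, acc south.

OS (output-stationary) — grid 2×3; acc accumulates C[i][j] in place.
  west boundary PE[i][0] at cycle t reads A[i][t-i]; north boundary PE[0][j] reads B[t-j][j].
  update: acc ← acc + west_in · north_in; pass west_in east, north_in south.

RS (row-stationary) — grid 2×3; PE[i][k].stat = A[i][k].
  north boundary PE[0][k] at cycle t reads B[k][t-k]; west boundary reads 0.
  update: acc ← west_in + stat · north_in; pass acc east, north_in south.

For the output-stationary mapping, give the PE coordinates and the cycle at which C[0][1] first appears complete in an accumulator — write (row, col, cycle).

(row, col, cycle) = (0, 1, 3)

OS — PE[0][1] is where C[0][1] collects:
  after 0 — PE[0][1] acc=0, pass-E 0, pass-S 0
  after 1 — PE[0][1] acc=6, pass-E 3, pass-S 2
  after 2 — PE[0][1] acc=10, pass-E 4, pass-S 1
  after 3 — PE[0][1] acc=12, pass-E 2, pass-S 1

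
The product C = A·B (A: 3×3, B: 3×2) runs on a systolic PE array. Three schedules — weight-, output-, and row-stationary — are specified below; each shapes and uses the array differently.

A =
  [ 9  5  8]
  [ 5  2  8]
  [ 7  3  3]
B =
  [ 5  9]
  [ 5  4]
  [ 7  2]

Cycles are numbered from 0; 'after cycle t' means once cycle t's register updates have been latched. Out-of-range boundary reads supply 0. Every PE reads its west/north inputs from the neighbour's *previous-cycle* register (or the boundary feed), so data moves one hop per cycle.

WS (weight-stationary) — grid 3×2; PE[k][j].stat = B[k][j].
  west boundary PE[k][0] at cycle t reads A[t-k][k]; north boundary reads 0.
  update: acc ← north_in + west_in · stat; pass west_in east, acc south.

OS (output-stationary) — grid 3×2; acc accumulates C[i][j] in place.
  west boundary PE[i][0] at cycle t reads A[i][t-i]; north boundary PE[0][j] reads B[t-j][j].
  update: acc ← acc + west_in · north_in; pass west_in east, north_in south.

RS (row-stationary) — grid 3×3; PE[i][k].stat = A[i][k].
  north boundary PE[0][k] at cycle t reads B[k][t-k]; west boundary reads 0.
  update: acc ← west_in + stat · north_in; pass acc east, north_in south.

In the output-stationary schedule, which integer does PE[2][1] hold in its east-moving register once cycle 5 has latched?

OS (3×2). Following PE[2][1] plus its west/north inputs:
  0: (1,1).acc=0  regs=<0,0>
  0: (2,0).acc=0  regs=<0,0>
  0: (2,1).acc=0  regs=<0,0>
  1: (1,1).acc=0  regs=<0,0>
  1: (2,0).acc=0  regs=<0,0>
  1: (2,1).acc=0  regs=<0,0>
  2: (1,1).acc=45  regs=<5,9>
  2: (2,0).acc=35  regs=<7,5>
  2: (2,1).acc=0  regs=<0,0>
  3: (1,1).acc=53  regs=<2,4>
  3: (2,0).acc=50  regs=<3,5>
  3: (2,1).acc=63  regs=<7,9>
  4: (1,1).acc=69  regs=<8,2>
  4: (2,0).acc=71  regs=<3,7>
  4: (2,1).acc=75  regs=<3,4>
  5: (1,1).acc=69  regs=<0,0>
  5: (2,0).acc=71  regs=<0,0>
  5: (2,1).acc=81  regs=<3,2>

register = 3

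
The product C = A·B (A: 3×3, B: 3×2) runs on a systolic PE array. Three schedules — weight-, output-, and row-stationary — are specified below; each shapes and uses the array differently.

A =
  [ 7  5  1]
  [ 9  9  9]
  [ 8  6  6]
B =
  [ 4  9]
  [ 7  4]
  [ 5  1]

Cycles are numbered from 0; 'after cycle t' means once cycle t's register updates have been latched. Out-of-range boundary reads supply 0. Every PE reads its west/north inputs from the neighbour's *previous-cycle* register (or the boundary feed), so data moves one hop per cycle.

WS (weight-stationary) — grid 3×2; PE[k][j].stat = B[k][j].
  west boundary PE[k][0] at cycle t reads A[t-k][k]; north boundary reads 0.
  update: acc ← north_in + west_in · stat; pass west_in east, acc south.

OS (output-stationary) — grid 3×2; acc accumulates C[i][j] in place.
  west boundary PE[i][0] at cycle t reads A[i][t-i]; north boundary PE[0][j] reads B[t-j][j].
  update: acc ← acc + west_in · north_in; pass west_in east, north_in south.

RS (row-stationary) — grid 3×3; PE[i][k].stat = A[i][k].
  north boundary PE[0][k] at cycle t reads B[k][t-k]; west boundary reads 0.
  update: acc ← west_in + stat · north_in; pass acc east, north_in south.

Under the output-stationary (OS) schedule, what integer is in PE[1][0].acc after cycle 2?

PE[1][0].acc = 99

OS on a 3×2 grid — tracing PE[1][0] and its feeders:
  c0 r0c0: 28 / 7 / 4
  c0 r1c0: 0 / 0 / 0
  c1 r0c0: 63 / 5 / 7
  c1 r1c0: 36 / 9 / 4
  c2 r0c0: 68 / 1 / 5
  c2 r1c0: 99 / 9 / 7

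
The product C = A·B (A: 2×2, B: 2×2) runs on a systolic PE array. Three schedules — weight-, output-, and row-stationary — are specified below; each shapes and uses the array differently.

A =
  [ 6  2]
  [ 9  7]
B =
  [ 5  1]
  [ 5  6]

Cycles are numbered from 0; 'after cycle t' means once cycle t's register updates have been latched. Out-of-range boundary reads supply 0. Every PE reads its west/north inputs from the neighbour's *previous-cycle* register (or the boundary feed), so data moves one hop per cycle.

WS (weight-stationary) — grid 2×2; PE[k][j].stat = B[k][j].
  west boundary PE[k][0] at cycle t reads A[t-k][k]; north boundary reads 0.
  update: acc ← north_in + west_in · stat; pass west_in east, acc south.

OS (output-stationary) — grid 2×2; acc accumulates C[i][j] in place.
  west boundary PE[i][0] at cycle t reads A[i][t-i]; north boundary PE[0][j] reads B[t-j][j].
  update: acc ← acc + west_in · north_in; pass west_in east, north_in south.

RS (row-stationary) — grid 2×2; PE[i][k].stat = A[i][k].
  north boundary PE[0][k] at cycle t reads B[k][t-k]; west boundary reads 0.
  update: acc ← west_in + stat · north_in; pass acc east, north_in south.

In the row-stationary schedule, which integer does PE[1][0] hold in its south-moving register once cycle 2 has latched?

Tracing RS — 2×2 array, target PE[1][0]:
  [0] (0,0) acc=30 (h:30 v:5)
  [0] (1,0) acc=0 (h:0 v:0)
  [1] (0,0) acc=6 (h:6 v:1)
  [1] (1,0) acc=45 (h:45 v:5)
  [2] (0,0) acc=0 (h:0 v:0)
  [2] (1,0) acc=9 (h:9 v:1)

register = 1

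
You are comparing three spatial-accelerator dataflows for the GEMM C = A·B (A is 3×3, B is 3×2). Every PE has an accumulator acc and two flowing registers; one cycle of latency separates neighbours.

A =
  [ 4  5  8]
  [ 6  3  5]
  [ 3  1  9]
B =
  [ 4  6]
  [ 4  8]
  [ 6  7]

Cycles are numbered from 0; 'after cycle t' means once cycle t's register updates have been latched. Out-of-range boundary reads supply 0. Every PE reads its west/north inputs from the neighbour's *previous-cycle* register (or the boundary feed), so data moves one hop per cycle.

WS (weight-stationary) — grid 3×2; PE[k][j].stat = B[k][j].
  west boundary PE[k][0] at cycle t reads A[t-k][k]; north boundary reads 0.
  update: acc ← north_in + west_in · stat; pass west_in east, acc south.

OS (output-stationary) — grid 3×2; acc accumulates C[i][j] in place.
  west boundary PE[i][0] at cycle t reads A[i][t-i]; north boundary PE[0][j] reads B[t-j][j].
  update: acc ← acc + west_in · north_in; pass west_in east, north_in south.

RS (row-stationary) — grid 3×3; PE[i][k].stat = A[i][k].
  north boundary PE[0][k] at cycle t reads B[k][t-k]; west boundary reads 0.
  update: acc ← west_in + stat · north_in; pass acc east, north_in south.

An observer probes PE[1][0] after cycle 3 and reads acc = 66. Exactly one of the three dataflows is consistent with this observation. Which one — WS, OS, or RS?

— WS: 3×2; PE[1][0] trace:
  cycle 0: PE[1][0] → acc 0, east 0, south 0
  cycle 1: PE[1][0] → acc 36, east 5, south 36
  cycle 2: PE[1][0] → acc 36, east 3, south 36
  cycle 3: PE[1][0] → acc 16, east 1, south 16
— OS: 3×2; PE[1][0] trace:
  cycle 0: PE[1][0] → acc 0, east 0, south 0
  cycle 1: PE[1][0] → acc 24, east 6, south 4
  cycle 2: PE[1][0] → acc 36, east 3, south 4
  cycle 3: PE[1][0] → acc 66, east 5, south 6
— RS: 3×3; PE[1][0] trace:
  cycle 0: PE[1][0] → acc 0, east 0, south 0
  cycle 1: PE[1][0] → acc 24, east 24, south 4
  cycle 2: PE[1][0] → acc 36, east 36, south 6
  cycle 3: PE[1][0] → acc 0, east 0, south 0

dataflow = OS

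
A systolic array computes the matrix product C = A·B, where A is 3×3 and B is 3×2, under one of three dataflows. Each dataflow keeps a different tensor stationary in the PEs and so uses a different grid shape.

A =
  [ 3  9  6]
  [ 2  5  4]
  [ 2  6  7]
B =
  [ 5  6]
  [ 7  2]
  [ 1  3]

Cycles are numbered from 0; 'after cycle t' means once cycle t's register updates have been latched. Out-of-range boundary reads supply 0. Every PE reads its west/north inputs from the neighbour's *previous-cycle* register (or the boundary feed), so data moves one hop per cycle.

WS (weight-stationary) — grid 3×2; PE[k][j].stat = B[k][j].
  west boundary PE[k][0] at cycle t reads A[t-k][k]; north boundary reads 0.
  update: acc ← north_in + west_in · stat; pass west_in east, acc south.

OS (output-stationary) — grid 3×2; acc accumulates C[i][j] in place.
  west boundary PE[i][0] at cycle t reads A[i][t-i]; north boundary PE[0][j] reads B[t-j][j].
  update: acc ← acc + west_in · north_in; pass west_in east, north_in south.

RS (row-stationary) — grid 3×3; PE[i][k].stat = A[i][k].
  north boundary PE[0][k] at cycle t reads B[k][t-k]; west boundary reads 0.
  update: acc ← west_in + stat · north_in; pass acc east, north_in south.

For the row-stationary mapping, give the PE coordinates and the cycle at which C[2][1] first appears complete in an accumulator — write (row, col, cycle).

(row, col, cycle) = (2, 2, 5)

Under RS, C[2][1] lands at PE[2][2]:
  [0] (2,2) acc=0 (h:0 v:0)
  [1] (2,2) acc=0 (h:0 v:0)
  [2] (2,2) acc=0 (h:0 v:0)
  [3] (2,2) acc=0 (h:0 v:0)
  [4] (2,2) acc=59 (h:59 v:1)
  [5] (2,2) acc=45 (h:45 v:3)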